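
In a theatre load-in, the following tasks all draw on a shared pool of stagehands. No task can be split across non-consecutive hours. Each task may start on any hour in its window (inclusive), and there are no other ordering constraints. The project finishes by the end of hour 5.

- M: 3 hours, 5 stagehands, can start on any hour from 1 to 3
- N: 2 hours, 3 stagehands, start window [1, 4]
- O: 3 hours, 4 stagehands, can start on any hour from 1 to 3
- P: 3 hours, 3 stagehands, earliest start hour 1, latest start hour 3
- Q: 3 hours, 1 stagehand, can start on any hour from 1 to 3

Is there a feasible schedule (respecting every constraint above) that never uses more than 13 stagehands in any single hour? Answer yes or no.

Schedule M@1, N@1, O@1, P@3, Q@1: h1:13  h2:13  h3:13  h4:3  h5:3 — peak 13 ≤ 13.

yes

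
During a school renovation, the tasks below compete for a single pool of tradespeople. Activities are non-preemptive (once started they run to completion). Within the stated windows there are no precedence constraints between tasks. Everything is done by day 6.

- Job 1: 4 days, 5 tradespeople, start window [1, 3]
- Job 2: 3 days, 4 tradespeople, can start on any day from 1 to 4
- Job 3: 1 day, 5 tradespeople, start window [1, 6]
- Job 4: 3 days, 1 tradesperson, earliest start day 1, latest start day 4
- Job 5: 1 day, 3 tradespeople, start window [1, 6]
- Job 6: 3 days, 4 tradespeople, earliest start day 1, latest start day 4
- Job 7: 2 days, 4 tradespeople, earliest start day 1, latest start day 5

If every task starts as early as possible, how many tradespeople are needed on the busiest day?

26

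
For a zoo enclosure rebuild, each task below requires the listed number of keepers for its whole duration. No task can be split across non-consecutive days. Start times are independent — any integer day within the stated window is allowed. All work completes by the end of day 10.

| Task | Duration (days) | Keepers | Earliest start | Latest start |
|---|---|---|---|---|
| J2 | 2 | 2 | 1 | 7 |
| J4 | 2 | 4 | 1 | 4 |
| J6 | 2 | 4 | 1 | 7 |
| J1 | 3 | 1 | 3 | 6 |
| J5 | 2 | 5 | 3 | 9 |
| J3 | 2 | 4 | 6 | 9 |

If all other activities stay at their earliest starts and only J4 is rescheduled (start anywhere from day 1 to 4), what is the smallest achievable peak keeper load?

J4@1: d1:10  d2:10  d3:6  d4:6  d5:1  d6:4  d7:4  d8:0  d9:0  d10:0 → peak 10
J4@2: d1:6  d2:10  d3:10  d4:6  d5:1  d6:4  d7:4  d8:0  d9:0  d10:0 → peak 10
J4@3: d1:6  d2:6  d3:10  d4:10  d5:1  d6:4  d7:4  d8:0  d9:0  d10:0 → peak 10
J4@4: d1:6  d2:6  d3:6  d4:10  d5:5  d6:4  d7:4  d8:0  d9:0  d10:0 → peak 10
Best is J4@1, peak 10.

10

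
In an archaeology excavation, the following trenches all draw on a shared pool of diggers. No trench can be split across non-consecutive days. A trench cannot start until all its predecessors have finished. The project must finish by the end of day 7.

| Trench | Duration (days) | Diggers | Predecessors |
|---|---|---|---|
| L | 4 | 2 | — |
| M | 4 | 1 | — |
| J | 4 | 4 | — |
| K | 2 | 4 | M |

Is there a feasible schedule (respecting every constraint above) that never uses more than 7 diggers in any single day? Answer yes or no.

Schedule L@1, M@1, J@1, K@5: d1:7  d2:7  d3:7  d4:7  d5:4  d6:4  d7:0 — peak 7 ≤ 7.

yes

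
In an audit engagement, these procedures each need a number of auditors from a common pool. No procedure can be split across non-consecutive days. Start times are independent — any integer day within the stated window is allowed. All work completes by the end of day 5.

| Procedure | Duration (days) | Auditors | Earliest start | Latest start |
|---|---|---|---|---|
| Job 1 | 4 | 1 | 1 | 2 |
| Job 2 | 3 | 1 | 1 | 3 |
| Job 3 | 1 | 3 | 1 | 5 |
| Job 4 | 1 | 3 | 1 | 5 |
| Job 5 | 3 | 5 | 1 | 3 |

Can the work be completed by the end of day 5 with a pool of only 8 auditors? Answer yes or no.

yes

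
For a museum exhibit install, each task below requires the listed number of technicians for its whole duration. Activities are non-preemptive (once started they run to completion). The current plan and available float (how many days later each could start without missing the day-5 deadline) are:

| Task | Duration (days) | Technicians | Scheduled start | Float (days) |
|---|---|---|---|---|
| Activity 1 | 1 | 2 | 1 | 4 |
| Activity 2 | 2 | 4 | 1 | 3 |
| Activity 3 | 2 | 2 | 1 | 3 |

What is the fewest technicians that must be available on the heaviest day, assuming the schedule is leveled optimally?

Early-start (Activity 1@1, Activity 2@1, Activity 3@1) gives peak 8: d1:8  d2:6  d3:0  d4:0  d5:0.
Shift Activity 2→2, Activity 3→4.
Schedule Activity 1@1, Activity 2@2, Activity 3@4: d1:2  d2:4  d3:4  d4:2  d5:2 — peak 4.

4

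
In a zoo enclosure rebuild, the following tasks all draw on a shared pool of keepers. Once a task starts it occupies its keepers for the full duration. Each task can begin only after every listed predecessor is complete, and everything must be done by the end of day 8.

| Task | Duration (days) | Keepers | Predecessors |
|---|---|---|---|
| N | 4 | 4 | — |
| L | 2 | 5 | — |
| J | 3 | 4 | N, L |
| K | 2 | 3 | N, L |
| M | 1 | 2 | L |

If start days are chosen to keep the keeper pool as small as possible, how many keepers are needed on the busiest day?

9

Schedule N@1, L@1, J@5, K@5, M@3: d1:9  d2:9  d3:6  d4:4  d5:7  d6:7  d7:4  d8:0 — peak 9.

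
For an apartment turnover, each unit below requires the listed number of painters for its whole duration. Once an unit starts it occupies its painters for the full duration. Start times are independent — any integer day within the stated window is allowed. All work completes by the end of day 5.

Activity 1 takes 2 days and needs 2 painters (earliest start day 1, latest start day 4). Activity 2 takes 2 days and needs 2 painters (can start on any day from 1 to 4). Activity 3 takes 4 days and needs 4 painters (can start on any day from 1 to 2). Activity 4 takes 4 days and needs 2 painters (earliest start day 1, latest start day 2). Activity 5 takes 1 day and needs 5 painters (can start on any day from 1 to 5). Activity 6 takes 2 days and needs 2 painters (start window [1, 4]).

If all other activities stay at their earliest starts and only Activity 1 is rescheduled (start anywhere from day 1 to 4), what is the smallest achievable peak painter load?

Activity 1@1: d1:17  d2:12  d3:6  d4:6  d5:0 → peak 17
Activity 1@2: d1:15  d2:12  d3:8  d4:6  d5:0 → peak 15
Activity 1@3: d1:15  d2:10  d3:8  d4:8  d5:0 → peak 15
Activity 1@4: d1:15  d2:10  d3:6  d4:8  d5:2 → peak 15
Best is Activity 1@2, peak 15.

15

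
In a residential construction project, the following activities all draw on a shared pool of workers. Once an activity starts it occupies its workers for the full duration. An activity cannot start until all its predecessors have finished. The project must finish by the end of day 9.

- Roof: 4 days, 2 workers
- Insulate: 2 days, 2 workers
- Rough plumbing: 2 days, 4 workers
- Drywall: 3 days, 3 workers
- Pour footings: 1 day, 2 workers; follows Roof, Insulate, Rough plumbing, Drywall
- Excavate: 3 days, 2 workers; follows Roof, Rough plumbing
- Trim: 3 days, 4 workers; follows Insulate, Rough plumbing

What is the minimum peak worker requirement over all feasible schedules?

6

Early-start (Roof@1, Insulate@1, Rough plumbing@1, Drywall@1, Pour footings@5, Excavate@5, Trim@3) gives peak 11: d1:11  d2:11  d3:9  d4:6  d5:8  d6:2  d7:2  d8:0  d9:0.
Shift Insulate→5, Drywall→3, Pour footings→9, Excavate→6, Trim→7.
Schedule Roof@1, Insulate@5, Rough plumbing@1, Drywall@3, Pour footings@9, Excavate@6, Trim@7: d1:6  d2:6  d3:5  d4:5  d5:5  d6:4  d7:6  d8:6  d9:6 — peak 6.
Total worker-days = 49 over 9 days ⇒ peak ≥ ⌈49/9⌉ = 6, so 6 is optimal.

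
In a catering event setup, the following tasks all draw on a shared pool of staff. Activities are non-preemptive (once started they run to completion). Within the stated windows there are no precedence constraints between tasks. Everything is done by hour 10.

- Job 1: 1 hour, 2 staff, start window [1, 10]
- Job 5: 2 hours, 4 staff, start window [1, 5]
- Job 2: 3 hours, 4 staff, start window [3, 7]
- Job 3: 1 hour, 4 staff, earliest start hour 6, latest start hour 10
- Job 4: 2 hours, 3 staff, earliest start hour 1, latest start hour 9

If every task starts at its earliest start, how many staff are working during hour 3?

4

At early start, hour 3 has: Job 2.
Demand: 4 = 4.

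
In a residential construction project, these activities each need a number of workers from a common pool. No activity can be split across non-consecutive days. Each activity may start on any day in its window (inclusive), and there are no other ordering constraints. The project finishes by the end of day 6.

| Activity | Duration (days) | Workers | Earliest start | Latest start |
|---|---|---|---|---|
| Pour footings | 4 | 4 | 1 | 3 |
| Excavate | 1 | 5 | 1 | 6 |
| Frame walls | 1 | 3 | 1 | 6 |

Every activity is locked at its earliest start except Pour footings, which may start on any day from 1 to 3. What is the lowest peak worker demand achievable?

8

Pour footings@1: d1:12  d2:4  d3:4  d4:4  d5:0  d6:0 → peak 12
Pour footings@2: d1:8  d2:4  d3:4  d4:4  d5:4  d6:0 → peak 8
Pour footings@3: d1:8  d2:0  d3:4  d4:4  d5:4  d6:4 → peak 8
Best is Pour footings@2, peak 8.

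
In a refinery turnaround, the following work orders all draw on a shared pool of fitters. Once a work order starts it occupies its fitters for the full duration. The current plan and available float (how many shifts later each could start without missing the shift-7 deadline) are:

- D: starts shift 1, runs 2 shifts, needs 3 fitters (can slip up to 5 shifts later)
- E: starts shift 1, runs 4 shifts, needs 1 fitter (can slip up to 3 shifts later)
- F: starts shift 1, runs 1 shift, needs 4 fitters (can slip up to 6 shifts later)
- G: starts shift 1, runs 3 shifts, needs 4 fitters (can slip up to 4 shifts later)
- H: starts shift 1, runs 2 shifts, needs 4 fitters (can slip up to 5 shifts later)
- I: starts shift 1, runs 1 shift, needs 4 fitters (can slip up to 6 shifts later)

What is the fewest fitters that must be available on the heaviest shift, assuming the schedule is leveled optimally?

7

Early-start (D@1, E@1, F@1, G@1, H@1, I@1) gives peak 20: s1:20  s2:12  s3:5  s4:1  s5:0  s6:0  s7:0.
Shift E→3, G→2, H→5, I→7.
Schedule D@1, E@3, F@1, G@2, H@5, I@7: s1:7  s2:7  s3:5  s4:5  s5:5  s6:5  s7:4 — peak 7.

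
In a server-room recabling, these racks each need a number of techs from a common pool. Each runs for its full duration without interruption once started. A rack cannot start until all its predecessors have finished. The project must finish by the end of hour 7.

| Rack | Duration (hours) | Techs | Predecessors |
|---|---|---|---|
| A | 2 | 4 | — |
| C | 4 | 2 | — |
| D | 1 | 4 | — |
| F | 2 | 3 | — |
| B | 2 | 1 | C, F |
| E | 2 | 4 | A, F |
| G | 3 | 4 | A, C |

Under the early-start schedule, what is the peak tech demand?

Early-start schedule: A@1, C@1, D@1, F@1, B@5, E@3, G@5.
Load per hour: hour 1: 13, hour 2: 9, hour 3: 6, hour 4: 6, hour 5: 5, hour 6: 5, hour 7: 4.
Peak is 13.

13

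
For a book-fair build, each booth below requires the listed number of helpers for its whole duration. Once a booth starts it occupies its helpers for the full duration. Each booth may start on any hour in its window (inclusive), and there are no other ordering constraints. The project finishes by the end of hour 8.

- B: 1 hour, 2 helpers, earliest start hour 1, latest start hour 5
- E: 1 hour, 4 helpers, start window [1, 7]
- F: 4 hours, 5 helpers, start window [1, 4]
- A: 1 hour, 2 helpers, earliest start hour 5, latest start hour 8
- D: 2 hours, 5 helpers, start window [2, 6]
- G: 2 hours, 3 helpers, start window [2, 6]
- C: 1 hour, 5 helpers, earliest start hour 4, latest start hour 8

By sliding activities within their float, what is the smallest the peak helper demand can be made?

Early-start (B@1, E@1, F@1, A@5, D@2, G@2, C@4) gives peak 13: h1:11  h2:13  h3:13  h4:10  h5:2  h6:0  h7:0  h8:0.
Shift F→2, D→6, C→8.
Schedule B@1, E@1, F@2, A@5, D@6, G@2, C@8: h1:6  h2:8  h3:8  h4:5  h5:7  h6:5  h7:5  h8:5 — peak 8.

8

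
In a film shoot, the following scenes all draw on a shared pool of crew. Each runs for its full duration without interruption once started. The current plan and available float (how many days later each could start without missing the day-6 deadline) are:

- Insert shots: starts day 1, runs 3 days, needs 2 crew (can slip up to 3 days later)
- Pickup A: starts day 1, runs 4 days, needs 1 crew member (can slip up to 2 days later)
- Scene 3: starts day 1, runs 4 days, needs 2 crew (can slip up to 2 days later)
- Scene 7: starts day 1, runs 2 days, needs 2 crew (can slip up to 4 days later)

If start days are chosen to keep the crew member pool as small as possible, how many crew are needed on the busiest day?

5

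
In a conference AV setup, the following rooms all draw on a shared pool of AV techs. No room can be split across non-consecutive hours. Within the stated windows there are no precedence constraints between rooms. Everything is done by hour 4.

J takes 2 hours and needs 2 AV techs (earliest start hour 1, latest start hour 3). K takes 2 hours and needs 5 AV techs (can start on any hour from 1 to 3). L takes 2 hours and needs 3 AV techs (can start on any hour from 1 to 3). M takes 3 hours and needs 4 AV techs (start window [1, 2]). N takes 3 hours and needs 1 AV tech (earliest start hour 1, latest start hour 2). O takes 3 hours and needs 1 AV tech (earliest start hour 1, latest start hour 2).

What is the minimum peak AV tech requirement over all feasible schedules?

11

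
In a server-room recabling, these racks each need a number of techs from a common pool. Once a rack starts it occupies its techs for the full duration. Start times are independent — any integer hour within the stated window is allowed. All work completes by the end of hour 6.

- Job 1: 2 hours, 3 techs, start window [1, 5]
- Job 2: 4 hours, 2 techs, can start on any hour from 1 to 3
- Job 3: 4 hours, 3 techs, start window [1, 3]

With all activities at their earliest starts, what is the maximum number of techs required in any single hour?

Early-start schedule: Job 1@1, Job 2@1, Job 3@1.
Load per hour: hour 1: 8, hour 2: 8, hour 3: 5, hour 4: 5, hour 5: 0, hour 6: 0.
Peak is 8.

8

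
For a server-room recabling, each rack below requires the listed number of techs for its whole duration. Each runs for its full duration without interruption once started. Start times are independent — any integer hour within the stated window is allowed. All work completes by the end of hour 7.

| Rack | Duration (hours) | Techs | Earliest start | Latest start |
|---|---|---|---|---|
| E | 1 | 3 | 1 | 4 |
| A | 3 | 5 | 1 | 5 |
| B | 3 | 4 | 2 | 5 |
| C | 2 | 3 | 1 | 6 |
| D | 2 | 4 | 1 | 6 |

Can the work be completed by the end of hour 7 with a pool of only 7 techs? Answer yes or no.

no

The minimum achievable peak is 8; 7 < 8, so no feasible schedule stays within the cap.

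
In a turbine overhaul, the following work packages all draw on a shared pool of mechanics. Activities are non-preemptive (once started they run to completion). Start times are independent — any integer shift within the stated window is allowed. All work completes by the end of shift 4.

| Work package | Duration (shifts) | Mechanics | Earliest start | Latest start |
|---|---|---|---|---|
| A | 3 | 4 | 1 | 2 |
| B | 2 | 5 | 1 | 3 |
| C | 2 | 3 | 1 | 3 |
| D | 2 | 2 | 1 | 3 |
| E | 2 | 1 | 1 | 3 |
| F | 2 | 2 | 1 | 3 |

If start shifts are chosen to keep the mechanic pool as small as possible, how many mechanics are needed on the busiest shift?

11

Early-start (A@1, B@1, C@1, D@1, E@1, F@1) gives peak 17: s1:17  s2:17  s3:4  s4:0.
Shift C→3, E→3, F→3.
Schedule A@1, B@1, C@3, D@1, E@3, F@3: s1:11  s2:11  s3:10  s4:6 — peak 11.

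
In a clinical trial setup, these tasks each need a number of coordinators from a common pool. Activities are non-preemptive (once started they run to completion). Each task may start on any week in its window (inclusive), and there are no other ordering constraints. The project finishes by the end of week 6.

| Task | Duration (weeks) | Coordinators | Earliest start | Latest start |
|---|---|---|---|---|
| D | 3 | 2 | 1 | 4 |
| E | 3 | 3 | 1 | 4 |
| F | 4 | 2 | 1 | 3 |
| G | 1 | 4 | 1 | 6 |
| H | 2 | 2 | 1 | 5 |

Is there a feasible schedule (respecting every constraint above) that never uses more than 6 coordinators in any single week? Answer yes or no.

yes

Schedule D@1, E@4, F@2, G@1, H@2: w1:6  w2:6  w3:6  w4:5  w5:5  w6:3 — peak 6 ≤ 6.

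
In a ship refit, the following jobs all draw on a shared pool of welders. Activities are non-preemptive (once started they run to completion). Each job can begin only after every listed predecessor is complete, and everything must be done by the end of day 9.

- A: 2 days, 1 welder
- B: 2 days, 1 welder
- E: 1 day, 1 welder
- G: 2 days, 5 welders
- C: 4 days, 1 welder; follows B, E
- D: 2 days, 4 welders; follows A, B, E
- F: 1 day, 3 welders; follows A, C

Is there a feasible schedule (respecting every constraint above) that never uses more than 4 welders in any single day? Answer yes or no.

no

The minimum achievable peak is 5; 4 < 5, so no feasible schedule stays within the cap.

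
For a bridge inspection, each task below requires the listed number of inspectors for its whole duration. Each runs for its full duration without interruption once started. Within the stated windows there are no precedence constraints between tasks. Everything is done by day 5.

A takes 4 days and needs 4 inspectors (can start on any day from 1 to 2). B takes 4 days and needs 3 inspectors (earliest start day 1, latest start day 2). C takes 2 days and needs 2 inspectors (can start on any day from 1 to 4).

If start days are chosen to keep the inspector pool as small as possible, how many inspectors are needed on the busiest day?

Schedule A@1, B@1, C@1: d1:9  d2:9  d3:7  d4:7  d5:0 — peak 9.
No arrangement of the 16 feasible schedules does better.

9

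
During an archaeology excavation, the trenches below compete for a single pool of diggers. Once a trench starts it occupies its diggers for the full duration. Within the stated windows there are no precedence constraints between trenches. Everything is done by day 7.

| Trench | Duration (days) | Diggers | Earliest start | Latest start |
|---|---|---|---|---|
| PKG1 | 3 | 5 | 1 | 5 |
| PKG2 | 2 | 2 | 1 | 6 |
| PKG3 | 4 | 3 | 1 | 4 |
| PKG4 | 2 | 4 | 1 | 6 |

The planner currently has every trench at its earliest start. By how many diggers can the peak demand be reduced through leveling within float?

Early-start peak: d1:14  d2:14  d3:8  d4:3  d5:0  d6:0  d7:0 ⇒ 14.
Leveled (PKG1@1, PKG2@1, PKG3@4, PKG4@4): d1:7  d2:7  d3:5  d4:7  d5:7  d6:3  d7:3 ⇒ 7.
Reduction 14 − 7 = 7.

7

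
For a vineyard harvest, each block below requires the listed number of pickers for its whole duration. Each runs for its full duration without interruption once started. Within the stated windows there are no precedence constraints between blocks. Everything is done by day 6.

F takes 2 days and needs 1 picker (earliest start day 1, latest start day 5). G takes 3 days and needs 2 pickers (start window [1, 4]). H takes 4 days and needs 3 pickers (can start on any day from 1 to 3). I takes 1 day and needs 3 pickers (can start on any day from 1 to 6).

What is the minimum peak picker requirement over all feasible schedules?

5

Early-start (F@1, G@1, H@1, I@1) gives peak 9: d1:9  d2:6  d3:5  d4:3  d5:0  d6:0.
Shift G→2, H→3.
Schedule F@1, G@2, H@3, I@1: d1:4  d2:3  d3:5  d4:5  d5:3  d6:3 — peak 5.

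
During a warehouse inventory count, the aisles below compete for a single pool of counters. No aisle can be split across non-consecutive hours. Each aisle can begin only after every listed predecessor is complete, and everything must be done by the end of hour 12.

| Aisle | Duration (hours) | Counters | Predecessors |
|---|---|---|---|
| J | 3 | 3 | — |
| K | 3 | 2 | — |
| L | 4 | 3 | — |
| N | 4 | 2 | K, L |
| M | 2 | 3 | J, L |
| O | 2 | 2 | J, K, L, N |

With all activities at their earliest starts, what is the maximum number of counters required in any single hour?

8

Early-start schedule: J@1, K@1, L@1, N@5, M@5, O@9.
Load per hour: hour 1: 8, hour 2: 8, hour 3: 8, hour 4: 3, hour 5: 5, hour 6: 5, hour 7: 2, hour 8: 2, hour 9: 2, hour 10: 2, hour 11: 0, hour 12: 0.
Peak is 8.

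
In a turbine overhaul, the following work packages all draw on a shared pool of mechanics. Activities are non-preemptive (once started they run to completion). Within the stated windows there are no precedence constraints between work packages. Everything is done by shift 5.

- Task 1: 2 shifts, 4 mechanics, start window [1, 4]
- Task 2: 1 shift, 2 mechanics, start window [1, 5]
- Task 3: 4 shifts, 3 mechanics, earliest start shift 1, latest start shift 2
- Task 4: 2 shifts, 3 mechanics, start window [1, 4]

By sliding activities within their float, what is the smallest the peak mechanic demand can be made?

Early-start (Task 1@1, Task 2@1, Task 3@1, Task 4@1) gives peak 12: s1:12  s2:10  s3:3  s4:3  s5:0.
Shift Task 3→2, Task 4→3.
Schedule Task 1@1, Task 2@1, Task 3@2, Task 4@3: s1:6  s2:7  s3:6  s4:6  s5:3 — peak 7.

7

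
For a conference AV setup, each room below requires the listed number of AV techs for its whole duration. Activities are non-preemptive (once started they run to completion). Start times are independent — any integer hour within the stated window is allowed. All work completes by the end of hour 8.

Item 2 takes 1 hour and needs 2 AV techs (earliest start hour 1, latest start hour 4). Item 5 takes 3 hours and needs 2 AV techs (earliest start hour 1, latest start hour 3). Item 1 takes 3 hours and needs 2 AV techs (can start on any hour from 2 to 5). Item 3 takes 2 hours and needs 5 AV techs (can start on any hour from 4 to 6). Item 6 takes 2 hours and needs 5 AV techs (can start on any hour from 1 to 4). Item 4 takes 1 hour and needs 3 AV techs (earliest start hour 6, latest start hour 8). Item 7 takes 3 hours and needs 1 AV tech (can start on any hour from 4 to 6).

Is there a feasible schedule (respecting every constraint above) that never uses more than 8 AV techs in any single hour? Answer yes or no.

yes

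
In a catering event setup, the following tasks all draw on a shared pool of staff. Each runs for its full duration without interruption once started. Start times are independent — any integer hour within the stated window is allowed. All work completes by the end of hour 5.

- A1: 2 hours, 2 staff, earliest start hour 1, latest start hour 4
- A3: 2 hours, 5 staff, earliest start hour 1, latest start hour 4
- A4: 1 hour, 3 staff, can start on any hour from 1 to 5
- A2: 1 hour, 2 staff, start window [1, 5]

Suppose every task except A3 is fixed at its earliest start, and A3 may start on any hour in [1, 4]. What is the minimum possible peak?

7

A3@1: h1:12  h2:7  h3:0  h4:0  h5:0 → peak 12
A3@2: h1:7  h2:7  h3:5  h4:0  h5:0 → peak 7
A3@3: h1:7  h2:2  h3:5  h4:5  h5:0 → peak 7
A3@4: h1:7  h2:2  h3:0  h4:5  h5:5 → peak 7
Best is A3@2, peak 7.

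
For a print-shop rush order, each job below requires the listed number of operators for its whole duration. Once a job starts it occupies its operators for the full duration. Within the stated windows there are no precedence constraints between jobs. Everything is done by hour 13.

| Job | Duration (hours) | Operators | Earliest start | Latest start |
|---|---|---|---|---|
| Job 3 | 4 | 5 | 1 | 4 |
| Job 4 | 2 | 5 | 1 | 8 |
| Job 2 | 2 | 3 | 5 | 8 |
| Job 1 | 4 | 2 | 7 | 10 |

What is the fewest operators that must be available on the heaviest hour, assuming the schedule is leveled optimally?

5

Early-start (Job 3@1, Job 4@1, Job 2@5, Job 1@7) gives peak 10: h1:10  h2:10  h3:5  h4:5  h5:3  h6:3  h7:2  h8:2  h9:2  h10:2  h11:0  h12:0  h13:0.
Shift Job 4→5, Job 2→7.
Schedule Job 3@1, Job 4@5, Job 2@7, Job 1@7: h1:5  h2:5  h3:5  h4:5  h5:5  h6:5  h7:5  h8:5  h9:2  h10:2  h11:0  h12:0  h13:0 — peak 5.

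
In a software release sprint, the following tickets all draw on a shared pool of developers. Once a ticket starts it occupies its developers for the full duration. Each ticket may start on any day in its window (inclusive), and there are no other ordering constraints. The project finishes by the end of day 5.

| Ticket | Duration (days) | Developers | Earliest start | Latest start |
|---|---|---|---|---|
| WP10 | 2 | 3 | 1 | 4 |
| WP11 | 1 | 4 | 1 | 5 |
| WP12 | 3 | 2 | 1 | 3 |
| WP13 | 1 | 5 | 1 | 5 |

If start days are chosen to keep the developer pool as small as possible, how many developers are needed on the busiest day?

Early-start (WP10@1, WP11@1, WP12@1, WP13@1) gives peak 14: d1:14  d2:5  d3:2  d4:0  d5:0.
Shift WP11→4, WP13→5.
Schedule WP10@1, WP11@4, WP12@1, WP13@5: d1:5  d2:5  d3:2  d4:4  d5:5 — peak 5.
Total developer-days = 21 over 5 days ⇒ peak ≥ ⌈21/5⌉ = 5, so 5 is optimal.

5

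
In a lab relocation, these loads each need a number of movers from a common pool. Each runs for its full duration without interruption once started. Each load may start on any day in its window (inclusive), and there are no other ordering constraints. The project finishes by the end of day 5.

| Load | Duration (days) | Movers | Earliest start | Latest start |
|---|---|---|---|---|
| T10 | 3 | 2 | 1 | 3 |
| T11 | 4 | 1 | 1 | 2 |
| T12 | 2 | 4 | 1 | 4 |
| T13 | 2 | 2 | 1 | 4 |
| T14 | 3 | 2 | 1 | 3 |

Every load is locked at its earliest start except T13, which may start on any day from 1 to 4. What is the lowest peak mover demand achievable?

T13@1: d1:11  d2:11  d3:5  d4:1  d5:0 → peak 11
T13@2: d1:9  d2:11  d3:7  d4:1  d5:0 → peak 11
T13@3: d1:9  d2:9  d3:7  d4:3  d5:0 → peak 9
T13@4: d1:9  d2:9  d3:5  d4:3  d5:2 → peak 9
Best is T13@3, peak 9.

9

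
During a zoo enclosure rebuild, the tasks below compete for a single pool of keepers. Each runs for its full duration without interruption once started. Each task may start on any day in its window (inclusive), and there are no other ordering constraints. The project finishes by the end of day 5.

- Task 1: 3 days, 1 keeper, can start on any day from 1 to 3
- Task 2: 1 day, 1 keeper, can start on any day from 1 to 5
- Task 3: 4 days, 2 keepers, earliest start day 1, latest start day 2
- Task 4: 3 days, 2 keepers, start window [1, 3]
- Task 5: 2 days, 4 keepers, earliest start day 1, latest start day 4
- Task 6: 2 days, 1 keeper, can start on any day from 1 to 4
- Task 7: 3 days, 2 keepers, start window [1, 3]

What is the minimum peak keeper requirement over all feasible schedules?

7

Early-start (Task 1@1, Task 2@1, Task 3@1, Task 4@1, Task 5@1, Task 6@1, Task 7@1) gives peak 13: d1:13  d2:12  d3:7  d4:2  d5:0.
Shift Task 3→2, Task 5→4, Task 6→4.
Schedule Task 1@1, Task 2@1, Task 3@2, Task 4@1, Task 5@4, Task 6@4, Task 7@1: d1:6  d2:7  d3:7  d4:7  d5:7 — peak 7.
Total keeper-days = 34 over 5 days ⇒ peak ≥ ⌈34/5⌉ = 7, so 7 is optimal.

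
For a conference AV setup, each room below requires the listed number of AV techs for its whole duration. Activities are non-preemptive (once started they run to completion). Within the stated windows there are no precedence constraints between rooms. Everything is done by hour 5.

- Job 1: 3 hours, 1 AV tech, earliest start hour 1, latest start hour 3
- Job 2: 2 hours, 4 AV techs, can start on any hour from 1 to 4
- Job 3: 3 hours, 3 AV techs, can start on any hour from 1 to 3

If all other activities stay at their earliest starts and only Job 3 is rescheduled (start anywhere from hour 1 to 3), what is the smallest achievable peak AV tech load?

5

Job 3@1: h1:8  h2:8  h3:4  h4:0  h5:0 → peak 8
Job 3@2: h1:5  h2:8  h3:4  h4:3  h5:0 → peak 8
Job 3@3: h1:5  h2:5  h3:4  h4:3  h5:3 → peak 5
Best is Job 3@3, peak 5.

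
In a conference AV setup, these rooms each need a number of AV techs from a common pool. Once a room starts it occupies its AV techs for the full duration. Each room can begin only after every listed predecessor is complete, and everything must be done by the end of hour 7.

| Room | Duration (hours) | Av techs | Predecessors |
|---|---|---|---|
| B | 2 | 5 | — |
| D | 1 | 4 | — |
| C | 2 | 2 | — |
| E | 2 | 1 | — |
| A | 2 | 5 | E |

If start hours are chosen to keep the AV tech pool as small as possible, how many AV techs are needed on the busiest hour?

Early-start (B@1, D@1, C@1, E@1, A@3) gives peak 12: h1:12  h2:8  h3:5  h4:5  h5:0  h6:0  h7:0.
Shift D→3, C→4, E→3, A→6.
Schedule B@1, D@3, C@4, E@3, A@6: h1:5  h2:5  h3:5  h4:3  h5:2  h6:5  h7:5 — peak 5.
Total AV tech-hours = 30 over 7 hours ⇒ peak ≥ ⌈30/7⌉ = 5, so 5 is optimal.

5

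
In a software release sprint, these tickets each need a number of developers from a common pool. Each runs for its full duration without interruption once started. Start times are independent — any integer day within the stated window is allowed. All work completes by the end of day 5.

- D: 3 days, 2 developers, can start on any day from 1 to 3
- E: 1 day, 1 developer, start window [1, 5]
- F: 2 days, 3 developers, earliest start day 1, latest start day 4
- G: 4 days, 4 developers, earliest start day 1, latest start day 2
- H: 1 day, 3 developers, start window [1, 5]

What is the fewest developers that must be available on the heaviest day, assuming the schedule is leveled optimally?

Early-start (D@1, E@1, F@1, G@1, H@1) gives peak 13: d1:13  d2:9  d3:6  d4:4  d5:0.
Shift F→4, H→5.
Schedule D@1, E@1, F@4, G@1, H@5: d1:7  d2:6  d3:6  d4:7  d5:6 — peak 7.
Total developer-days = 32 over 5 days ⇒ peak ≥ ⌈32/5⌉ = 7, so 7 is optimal.

7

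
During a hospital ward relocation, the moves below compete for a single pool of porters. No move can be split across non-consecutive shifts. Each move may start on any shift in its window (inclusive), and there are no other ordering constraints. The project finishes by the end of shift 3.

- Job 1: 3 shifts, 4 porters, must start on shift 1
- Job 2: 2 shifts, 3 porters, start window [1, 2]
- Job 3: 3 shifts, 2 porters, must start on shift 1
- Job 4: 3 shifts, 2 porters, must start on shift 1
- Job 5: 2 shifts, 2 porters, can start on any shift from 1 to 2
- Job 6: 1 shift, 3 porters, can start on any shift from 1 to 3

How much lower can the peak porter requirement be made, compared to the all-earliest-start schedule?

Early-start peak: s1:16  s2:13  s3:8 ⇒ 16.
Leveled (Job 1@1, Job 2@1, Job 3@1, Job 4@1, Job 5@1, Job 6@3): s1:13  s2:13  s3:11 ⇒ 13.
Reduction 16 − 13 = 3.

3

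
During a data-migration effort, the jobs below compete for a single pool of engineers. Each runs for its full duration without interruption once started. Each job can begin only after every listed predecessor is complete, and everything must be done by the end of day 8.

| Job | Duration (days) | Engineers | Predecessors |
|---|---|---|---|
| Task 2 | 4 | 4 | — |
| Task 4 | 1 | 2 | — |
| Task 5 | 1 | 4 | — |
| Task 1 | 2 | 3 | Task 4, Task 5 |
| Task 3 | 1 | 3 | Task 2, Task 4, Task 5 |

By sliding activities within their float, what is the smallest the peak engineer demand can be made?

Early-start (Task 2@1, Task 4@1, Task 5@1, Task 1@2, Task 3@5) gives peak 10: d1:10  d2:7  d3:7  d4:4  d5:3  d6:0  d7:0  d8:0.
Shift Task 5→5, Task 1→6, Task 3→6.
Schedule Task 2@1, Task 4@1, Task 5@5, Task 1@6, Task 3@6: d1:6  d2:4  d3:4  d4:4  d5:4  d6:6  d7:3  d8:0 — peak 6.

6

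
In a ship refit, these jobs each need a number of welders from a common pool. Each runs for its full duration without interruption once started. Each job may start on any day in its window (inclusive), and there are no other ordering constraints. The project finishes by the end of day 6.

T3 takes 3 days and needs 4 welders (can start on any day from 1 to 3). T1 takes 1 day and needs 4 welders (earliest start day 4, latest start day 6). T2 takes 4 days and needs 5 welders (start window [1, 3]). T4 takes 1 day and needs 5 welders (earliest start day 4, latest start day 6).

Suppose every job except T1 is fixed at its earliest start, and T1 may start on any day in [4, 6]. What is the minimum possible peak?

T1@4: d1:9  d2:9  d3:9  d4:14  d5:0  d6:0 → peak 14
T1@5: d1:9  d2:9  d3:9  d4:10  d5:4  d6:0 → peak 10
T1@6: d1:9  d2:9  d3:9  d4:10  d5:0  d6:4 → peak 10
Best is T1@5, peak 10.

10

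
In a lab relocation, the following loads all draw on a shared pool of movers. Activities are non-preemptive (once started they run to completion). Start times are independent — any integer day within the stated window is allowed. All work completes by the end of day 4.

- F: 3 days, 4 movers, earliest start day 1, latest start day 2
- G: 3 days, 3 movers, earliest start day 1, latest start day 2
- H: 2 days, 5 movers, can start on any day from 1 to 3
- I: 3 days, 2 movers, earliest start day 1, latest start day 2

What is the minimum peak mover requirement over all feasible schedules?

14

Schedule F@1, G@1, H@1, I@1: d1:14  d2:14  d3:9  d4:0 — peak 14.
No arrangement of the 24 feasible schedules does better.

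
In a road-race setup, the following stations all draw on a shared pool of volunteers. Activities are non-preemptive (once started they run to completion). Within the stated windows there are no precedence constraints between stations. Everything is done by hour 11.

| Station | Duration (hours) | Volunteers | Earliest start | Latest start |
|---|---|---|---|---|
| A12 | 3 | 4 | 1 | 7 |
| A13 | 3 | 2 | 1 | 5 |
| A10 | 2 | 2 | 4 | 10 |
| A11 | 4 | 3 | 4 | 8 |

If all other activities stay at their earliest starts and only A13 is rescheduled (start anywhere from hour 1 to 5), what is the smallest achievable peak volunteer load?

A13@1: h1:6  h2:6  h3:6  h4:5  h5:5  h6:3  h7:3  h8:0  h9:0  h10:0  h11:0 → peak 6
A13@2: h1:4  h2:6  h3:6  h4:7  h5:5  h6:3  h7:3  h8:0  h9:0  h10:0  h11:0 → peak 7
A13@3: h1:4  h2:4  h3:6  h4:7  h5:7  h6:3  h7:3  h8:0  h9:0  h10:0  h11:0 → peak 7
A13@4: h1:4  h2:4  h3:4  h4:7  h5:7  h6:5  h7:3  h8:0  h9:0  h10:0  h11:0 → peak 7
A13@5: h1:4  h2:4  h3:4  h4:5  h5:7  h6:5  h7:5  h8:0  h9:0  h10:0  h11:0 → peak 7
Best is A13@1, peak 6.

6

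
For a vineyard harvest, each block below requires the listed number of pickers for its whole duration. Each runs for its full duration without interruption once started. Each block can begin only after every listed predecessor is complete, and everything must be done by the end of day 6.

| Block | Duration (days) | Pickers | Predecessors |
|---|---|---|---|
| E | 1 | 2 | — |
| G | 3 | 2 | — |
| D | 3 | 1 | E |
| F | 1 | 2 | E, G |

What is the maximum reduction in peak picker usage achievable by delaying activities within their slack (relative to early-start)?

Early-start peak: d1:4  d2:3  d3:3  d4:3  d5:0  d6:0 ⇒ 4.
Leveled (E@1, G@2, D@2, F@5): d1:2  d2:3  d3:3  d4:3  d5:2  d6:0 ⇒ 3.
Reduction 4 − 3 = 1.

1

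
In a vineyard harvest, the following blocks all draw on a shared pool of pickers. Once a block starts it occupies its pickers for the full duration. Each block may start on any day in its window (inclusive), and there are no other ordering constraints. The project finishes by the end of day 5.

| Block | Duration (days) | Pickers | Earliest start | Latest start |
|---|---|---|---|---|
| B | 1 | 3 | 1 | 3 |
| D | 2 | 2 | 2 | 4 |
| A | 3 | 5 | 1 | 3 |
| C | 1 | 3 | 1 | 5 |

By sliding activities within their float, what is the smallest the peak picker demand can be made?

7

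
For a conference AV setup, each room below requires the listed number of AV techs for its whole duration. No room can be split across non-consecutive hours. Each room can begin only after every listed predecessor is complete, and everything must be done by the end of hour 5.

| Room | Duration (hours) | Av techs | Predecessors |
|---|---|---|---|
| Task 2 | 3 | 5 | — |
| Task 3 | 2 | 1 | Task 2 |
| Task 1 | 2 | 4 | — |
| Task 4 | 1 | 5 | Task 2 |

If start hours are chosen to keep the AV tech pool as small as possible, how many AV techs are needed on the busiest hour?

Schedule Task 2@1, Task 3@4, Task 1@1, Task 4@4: h1:9  h2:9  h3:5  h4:6  h5:1 — peak 9.
No arrangement of the 8 feasible schedules does better.

9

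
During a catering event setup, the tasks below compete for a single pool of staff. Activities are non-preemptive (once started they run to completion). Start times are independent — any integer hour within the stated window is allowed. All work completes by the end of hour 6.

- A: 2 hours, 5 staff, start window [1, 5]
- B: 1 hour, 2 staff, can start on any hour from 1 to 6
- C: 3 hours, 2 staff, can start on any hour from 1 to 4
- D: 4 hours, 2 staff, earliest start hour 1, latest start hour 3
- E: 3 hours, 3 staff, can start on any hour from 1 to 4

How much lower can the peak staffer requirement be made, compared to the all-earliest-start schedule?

Early-start peak: h1:14  h2:12  h3:7  h4:2  h5:0  h6:0 ⇒ 14.
Leveled (A@1, B@1, C@2, D@3, E@3): h1:7  h2:7  h3:7  h4:7  h5:5  h6:2 ⇒ 7.
Reduction 14 − 7 = 7.

7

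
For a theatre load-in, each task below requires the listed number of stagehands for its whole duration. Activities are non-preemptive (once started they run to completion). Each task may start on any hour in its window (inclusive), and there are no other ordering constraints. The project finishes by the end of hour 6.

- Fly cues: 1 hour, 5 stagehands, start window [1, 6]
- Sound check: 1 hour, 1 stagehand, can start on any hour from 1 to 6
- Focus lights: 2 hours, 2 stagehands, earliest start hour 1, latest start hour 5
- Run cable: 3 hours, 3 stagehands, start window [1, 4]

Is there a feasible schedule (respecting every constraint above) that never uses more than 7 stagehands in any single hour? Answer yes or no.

Schedule Fly cues@1, Sound check@2, Focus lights@2, Run cable@3: h1:5  h2:3  h3:5  h4:3  h5:3  h6:0 — peak 5 ≤ 7.

yes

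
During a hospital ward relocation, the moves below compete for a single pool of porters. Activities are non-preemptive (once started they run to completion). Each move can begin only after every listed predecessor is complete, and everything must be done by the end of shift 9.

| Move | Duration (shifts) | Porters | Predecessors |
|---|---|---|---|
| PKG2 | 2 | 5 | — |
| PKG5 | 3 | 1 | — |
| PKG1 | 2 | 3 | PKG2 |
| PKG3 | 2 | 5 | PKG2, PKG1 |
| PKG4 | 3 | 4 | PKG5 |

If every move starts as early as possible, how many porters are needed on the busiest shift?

Early-start schedule: PKG2@1, PKG5@1, PKG1@3, PKG3@5, PKG4@4.
Load per shift: shift 1: 6, shift 2: 6, shift 3: 4, shift 4: 7, shift 5: 9, shift 6: 9, shift 7: 0, shift 8: 0, shift 9: 0.
Peak is 9.

9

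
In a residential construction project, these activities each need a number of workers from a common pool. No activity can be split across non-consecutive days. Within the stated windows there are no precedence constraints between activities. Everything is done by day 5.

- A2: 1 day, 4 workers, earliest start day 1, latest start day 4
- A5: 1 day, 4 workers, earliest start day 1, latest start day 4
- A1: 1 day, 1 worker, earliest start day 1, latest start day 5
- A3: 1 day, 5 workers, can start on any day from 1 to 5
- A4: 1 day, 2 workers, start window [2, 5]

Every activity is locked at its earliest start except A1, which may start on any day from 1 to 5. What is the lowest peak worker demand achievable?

A1@1: d1:14  d2:2  d3:0  d4:0  d5:0 → peak 14
A1@2: d1:13  d2:3  d3:0  d4:0  d5:0 → peak 13
A1@3: d1:13  d2:2  d3:1  d4:0  d5:0 → peak 13
A1@4: d1:13  d2:2  d3:0  d4:1  d5:0 → peak 13
A1@5: d1:13  d2:2  d3:0  d4:0  d5:1 → peak 13
Best is A1@2, peak 13.

13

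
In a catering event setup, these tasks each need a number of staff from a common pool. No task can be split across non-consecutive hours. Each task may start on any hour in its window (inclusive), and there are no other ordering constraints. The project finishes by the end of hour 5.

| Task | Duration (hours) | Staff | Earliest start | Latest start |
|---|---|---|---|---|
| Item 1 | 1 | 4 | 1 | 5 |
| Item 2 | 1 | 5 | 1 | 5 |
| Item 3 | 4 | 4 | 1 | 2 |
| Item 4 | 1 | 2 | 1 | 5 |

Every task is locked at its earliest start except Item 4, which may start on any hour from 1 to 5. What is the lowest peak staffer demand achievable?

13

Item 4@1: h1:15  h2:4  h3:4  h4:4  h5:0 → peak 15
Item 4@2: h1:13  h2:6  h3:4  h4:4  h5:0 → peak 13
Item 4@3: h1:13  h2:4  h3:6  h4:4  h5:0 → peak 13
Item 4@4: h1:13  h2:4  h3:4  h4:6  h5:0 → peak 13
Item 4@5: h1:13  h2:4  h3:4  h4:4  h5:2 → peak 13
Best is Item 4@2, peak 13.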